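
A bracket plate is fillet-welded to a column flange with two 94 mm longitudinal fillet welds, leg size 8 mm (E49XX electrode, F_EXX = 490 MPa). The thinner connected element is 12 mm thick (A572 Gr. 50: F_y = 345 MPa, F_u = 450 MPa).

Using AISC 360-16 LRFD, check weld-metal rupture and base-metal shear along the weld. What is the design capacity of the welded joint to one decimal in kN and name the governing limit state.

Weld metal: throat = 0.707×8 = 5.656 mm, L = 2×94 = 188 mm. φR_n = 0.75 × 0.6 × 490 × 5.656 × 188 = 234.5 kN.
Base metal shear (12 mm plate): yield φR_n = 1.0×0.6×345×12×188 = 467.0 kN; rupture φR_n = 0.75×0.6×450×12×188 = 456.8 kN; take 456.8 kN (rupture).
Governing: min(234.5, 456.8) = 234.5 kN → weld metal.

234.5 kN (weld metal governs)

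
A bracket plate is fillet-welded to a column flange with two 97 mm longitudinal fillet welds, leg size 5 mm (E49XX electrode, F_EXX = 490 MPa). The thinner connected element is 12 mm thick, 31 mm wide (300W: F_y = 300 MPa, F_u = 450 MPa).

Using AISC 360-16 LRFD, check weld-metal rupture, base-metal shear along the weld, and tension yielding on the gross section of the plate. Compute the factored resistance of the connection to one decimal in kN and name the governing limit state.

100.4 kN (gross-section yield governs)

Weld metal: throat = 0.707×5 = 3.535 mm, L = 2×97 = 194 mm. φR_n = 0.75 × 0.6 × 490 × 3.535 × 194 = 151.2 kN.
Base metal shear (12 mm plate): yield φR_n = 1.0×0.6×300×12×194 = 419.0 kN; rupture φR_n = 0.75×0.6×450×12×194 = 471.4 kN; take 419.0 kN (yield).
Tension yield (gross): A_g = 31×12 = 372 mm². φR_n = 0.90 × 300 × 372 = 100.4 kN.
Governing: min(151.2, 419.0, 100.4) = 100.4 kN → gross-section yield.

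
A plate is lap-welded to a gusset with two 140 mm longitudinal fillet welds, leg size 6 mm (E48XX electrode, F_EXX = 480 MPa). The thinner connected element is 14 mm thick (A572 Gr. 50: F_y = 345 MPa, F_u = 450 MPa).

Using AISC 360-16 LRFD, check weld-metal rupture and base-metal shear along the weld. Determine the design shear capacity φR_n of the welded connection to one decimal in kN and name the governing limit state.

256.6 kN (weld metal governs)

Weld metal: throat = 0.707×6 = 4.242 mm, L = 2×140 = 280 mm. φR_n = 0.75 × 0.6 × 480 × 4.242 × 280 = 256.6 kN.
Base metal shear (14 mm plate): yield φR_n = 1.0×0.6×345×14×280 = 811.4 kN; rupture φR_n = 0.75×0.6×450×14×280 = 793.8 kN; take 793.8 kN (rupture).
Governing: min(256.6, 793.8) = 256.6 kN → weld metal.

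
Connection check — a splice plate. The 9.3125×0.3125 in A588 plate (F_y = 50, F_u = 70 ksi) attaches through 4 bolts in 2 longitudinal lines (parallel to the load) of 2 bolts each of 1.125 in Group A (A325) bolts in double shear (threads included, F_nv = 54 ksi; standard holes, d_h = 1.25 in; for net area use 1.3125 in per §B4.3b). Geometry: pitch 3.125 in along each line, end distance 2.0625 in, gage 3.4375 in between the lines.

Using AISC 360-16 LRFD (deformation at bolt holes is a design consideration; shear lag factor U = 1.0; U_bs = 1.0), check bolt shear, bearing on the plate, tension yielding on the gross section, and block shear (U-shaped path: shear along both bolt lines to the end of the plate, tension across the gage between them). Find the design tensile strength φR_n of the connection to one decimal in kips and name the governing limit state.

Bolt shear: A_b = π(1.125)²/4 = 0.99402 in². φR_n = 0.75 × 54 × 0.99402 × 4 × 2 = 322.1 kips.
Bearing (0.3125 in plate, F_u = 70 ksi): end bolts L_c = 2.0625 − 1.25/2 = 1.4375, R_n = min(1.2×1.4375×0.3125×70, 2.4×1.125×0.3125×70) = 37.734 kips/bolt; interior L_c = 3.125 − 1.25 = 1.875, R_n = 49.219 kips/bolt. φR_n = 0.75 × (2×37.734 + 2×49.219) = 130.4 kips.
Tension yield (gross): A_g = 9.3125×0.3125 = 2.9102 in². φR_n = 0.90 × 50 × 2.9102 = 131.0 kips.
Block shear: shear path 2×[2.0625+1×3.125] = 2×5.1875 in, A_gv = 3.2422, A_nv = 2×(5.1875 − 1.5×1.3125)×0.3125 = 2.0117 in²; tension across gage: (3.4375 − 1×1.3125)×0.3125 = 0.66406 in². R_n = min(0.6×70×2.0117, 0.6×50×3.2422) + 1.0×70×0.66406 = min(84.491, 97.266) + 46.484 = 130.98 kips. φR_n = 0.75 × 130.98 = 98.2 kips.
Governing: min(322.1, 130.4, 131.0, 98.2) = 98.2 kips → block shear.

98.2 kips (block shear governs)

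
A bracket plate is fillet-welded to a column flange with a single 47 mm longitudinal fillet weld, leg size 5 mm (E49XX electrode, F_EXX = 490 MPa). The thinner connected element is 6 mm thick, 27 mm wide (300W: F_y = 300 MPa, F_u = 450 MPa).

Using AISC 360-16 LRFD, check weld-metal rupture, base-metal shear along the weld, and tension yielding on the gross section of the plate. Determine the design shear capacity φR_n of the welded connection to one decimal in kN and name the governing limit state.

Weld metal: throat = 0.707×5 = 3.535 mm, L = 47 mm. φR_n = 0.75 × 0.6 × 490 × 3.535 × 47 = 36.6 kN.
Base metal shear (6 mm plate): yield φR_n = 1.0×0.6×300×6×47 = 50.8 kN; rupture φR_n = 0.75×0.6×450×6×47 = 57.1 kN; take 50.8 kN (yield).
Tension yield (gross): A_g = 27×6 = 162 mm². φR_n = 0.90 × 300 × 162 = 43.7 kN.
Governing: min(36.6, 50.8, 43.7) = 36.6 kN → weld metal.

36.6 kN (weld metal governs)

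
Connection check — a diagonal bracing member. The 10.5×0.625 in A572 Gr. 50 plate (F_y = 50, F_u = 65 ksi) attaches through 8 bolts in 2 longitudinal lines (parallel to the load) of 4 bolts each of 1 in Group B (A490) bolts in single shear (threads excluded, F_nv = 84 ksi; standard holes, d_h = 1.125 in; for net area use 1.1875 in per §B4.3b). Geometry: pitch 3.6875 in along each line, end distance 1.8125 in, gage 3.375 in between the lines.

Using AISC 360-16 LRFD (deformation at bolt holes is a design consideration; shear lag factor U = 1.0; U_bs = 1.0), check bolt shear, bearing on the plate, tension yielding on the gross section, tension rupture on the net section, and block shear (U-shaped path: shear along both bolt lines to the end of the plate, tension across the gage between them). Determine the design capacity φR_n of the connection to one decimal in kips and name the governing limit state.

247.6 kips (net-section rupture governs)

Bolt shear: A_b = π(1)²/4 = 0.7854 in². φR_n = 0.75 × 84 × 0.7854 × 8 × 1 = 395.8 kips.
Bearing (0.625 in plate, F_u = 65 ksi): end bolts L_c = 1.8125 − 1.125/2 = 1.25, R_n = min(1.2×1.25×0.625×65, 2.4×1×0.625×65) = 60.938 kips/bolt; interior L_c = 3.6875 − 1.125 = 2.5625, R_n = 97.5 kips/bolt. φR_n = 0.75 × (2×60.938 + 6×97.5) = 530.2 kips.
Tension yield (gross): A_g = 10.5×0.625 = 6.5625 in². φR_n = 0.90 × 50 × 6.5625 = 295.3 kips.
Tension rupture (net): A_n = (10.5 − 2×1.1875)×0.625 = 5.0781 in² (U = 1.0, A_e = A_n). φR_n = 0.75 × 65 × 5.0781 = 247.6 kips.
Block shear: shear path 2×[1.8125+3×3.6875] = 2×12.875 in, A_gv = 16.094, A_nv = 2×(12.875 − 3.5×1.1875)×0.625 = 10.898 in²; tension across gage: (3.375 − 1×1.1875)×0.625 = 1.3672 in². R_n = min(0.6×65×10.898, 0.6×50×16.094) + 1.0×65×1.3672 = min(425.02, 482.82) + 88.868 = 513.89 kips. φR_n = 0.75 × 513.89 = 385.4 kips.
Governing: min(395.8, 530.2, 295.3, 247.6, 385.4) = 247.6 kips → net-section rupture.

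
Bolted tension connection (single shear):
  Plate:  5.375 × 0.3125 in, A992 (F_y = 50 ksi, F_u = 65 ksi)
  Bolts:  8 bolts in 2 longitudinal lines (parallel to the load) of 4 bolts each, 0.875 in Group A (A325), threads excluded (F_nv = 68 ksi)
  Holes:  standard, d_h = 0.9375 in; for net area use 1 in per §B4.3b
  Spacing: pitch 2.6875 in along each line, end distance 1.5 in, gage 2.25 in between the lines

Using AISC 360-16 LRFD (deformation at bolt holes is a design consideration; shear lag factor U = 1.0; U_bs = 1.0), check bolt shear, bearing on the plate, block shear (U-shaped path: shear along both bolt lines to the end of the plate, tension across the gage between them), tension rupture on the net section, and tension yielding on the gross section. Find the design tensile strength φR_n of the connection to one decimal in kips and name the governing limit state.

51.4 kips (net-section rupture governs)

Bolt shear: A_b = π(0.875)²/4 = 0.60132 in². φR_n = 0.75 × 68 × 0.60132 × 8 × 1 = 245.3 kips.
Bearing (0.3125 in plate, F_u = 65 ksi): end bolts L_c = 1.5 − 0.9375/2 = 1.03125, R_n = min(1.2×1.03125×0.3125×65, 2.4×0.875×0.3125×65) = 25.137 kips/bolt; interior L_c = 2.6875 − 0.9375 = 1.75, R_n = 42.656 kips/bolt. φR_n = 0.75 × (2×25.137 + 6×42.656) = 229.7 kips.
Block shear: shear path 2×[1.5+3×2.6875] = 2×9.5625 in, A_gv = 5.9766, A_nv = 2×(9.5625 − 3.5×1)×0.3125 = 3.7891 in²; tension across gage: (2.25 − 1×1)×0.3125 = 0.39063 in². R_n = min(0.6×65×3.7891, 0.6×50×5.9766) + 1.0×65×0.39063 = min(147.77, 179.3) + 25.391 = 173.16 kips. φR_n = 0.75 × 173.16 = 129.9 kips.
Tension rupture (net): A_n = (5.375 − 2×1)×0.3125 = 1.0547 in² (U = 1.0, A_e = A_n). φR_n = 0.75 × 65 × 1.0547 = 51.4 kips.
Tension yield (gross): A_g = 5.375×0.3125 = 1.6797 in². φR_n = 0.90 × 50 × 1.6797 = 75.6 kips.
Governing: min(245.3, 229.7, 129.9, 51.4, 75.6) = 51.4 kips → net-section rupture.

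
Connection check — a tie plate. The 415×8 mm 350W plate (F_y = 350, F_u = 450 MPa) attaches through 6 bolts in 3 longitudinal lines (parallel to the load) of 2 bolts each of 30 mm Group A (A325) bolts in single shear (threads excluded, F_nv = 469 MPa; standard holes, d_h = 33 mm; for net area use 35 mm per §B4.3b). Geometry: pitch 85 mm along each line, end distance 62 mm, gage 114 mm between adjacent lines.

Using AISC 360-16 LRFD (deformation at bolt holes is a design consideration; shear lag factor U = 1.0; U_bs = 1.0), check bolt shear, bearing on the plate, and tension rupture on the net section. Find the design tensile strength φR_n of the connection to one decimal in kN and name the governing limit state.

Bolt shear: A_b = π(30)²/4 = 706.86 mm². φR_n = 0.75 × 469 × 706.86 × 6 × 1 = 1491.8 kN.
Bearing (8 mm plate, F_u = 450 MPa): end bolts L_c = 62 − 33/2 = 45.5, R_n = min(1.2×45.5×8×450, 2.4×30×8×450) = 196.56 kN/bolt; interior L_c = 85 − 33 = 52, R_n = 224.64 kN/bolt. φR_n = 0.75 × (3×196.56 + 3×224.64) = 947.7 kN.
Tension rupture (net): A_n = (415 − 3×35)×8 = 2480 mm² (U = 1.0, A_e = A_n). φR_n = 0.75 × 450 × 2480 = 837.0 kN.
Governing: min(1491.8, 947.7, 837.0) = 837.0 kN → net-section rupture.

837.0 kN (net-section rupture governs)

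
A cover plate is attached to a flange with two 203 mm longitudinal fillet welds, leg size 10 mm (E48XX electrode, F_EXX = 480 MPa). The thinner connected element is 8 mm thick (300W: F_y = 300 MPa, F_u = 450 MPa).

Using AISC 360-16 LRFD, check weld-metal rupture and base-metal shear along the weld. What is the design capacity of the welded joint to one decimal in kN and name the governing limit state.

584.6 kN (base-metal shear governs)

Weld metal: throat = 0.707×10 = 7.07 mm, L = 2×203 = 406 mm. φR_n = 0.75 × 0.6 × 480 × 7.07 × 406 = 620.0 kN.
Base metal shear (8 mm plate): yield φR_n = 1.0×0.6×300×8×406 = 584.6 kN; rupture φR_n = 0.75×0.6×450×8×406 = 657.7 kN; take 584.6 kN (yield).
Governing: min(620.0, 584.6) = 584.6 kN → base-metal shear.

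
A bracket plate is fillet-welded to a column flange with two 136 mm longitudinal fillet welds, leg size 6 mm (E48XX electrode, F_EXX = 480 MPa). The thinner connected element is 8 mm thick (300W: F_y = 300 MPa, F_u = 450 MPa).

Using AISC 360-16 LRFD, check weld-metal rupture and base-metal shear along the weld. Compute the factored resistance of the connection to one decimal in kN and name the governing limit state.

Weld metal: throat = 0.707×6 = 4.242 mm, L = 2×136 = 272 mm. φR_n = 0.75 × 0.6 × 480 × 4.242 × 272 = 249.2 kN.
Base metal shear (8 mm plate): yield φR_n = 1.0×0.6×300×8×272 = 391.7 kN; rupture φR_n = 0.75×0.6×450×8×272 = 440.6 kN; take 391.7 kN (yield).
Governing: min(249.2, 391.7) = 249.2 kN → weld metal.

249.2 kN (weld metal governs)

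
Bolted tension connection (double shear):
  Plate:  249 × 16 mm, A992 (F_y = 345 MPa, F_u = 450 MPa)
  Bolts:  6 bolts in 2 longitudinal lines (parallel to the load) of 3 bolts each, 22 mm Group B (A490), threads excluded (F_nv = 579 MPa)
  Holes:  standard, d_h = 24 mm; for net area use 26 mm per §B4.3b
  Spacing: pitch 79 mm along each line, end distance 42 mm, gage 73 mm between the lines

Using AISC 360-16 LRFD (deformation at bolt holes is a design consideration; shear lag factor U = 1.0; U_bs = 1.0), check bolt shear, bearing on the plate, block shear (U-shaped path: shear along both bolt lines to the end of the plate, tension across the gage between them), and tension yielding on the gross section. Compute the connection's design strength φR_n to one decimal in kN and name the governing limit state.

1128.6 kN (block shear governs)

Bolt shear: A_b = π(22)²/4 = 380.13 mm². φR_n = 0.75 × 579 × 380.13 × 6 × 2 = 1980.9 kN.
Bearing (16 mm plate, F_u = 450 MPa): end bolts L_c = 42 − 24/2 = 30, R_n = min(1.2×30×16×450, 2.4×22×16×450) = 259.2 kN/bolt; interior L_c = 79 − 24 = 55, R_n = 380.16 kN/bolt. φR_n = 0.75 × (2×259.2 + 4×380.16) = 1529.3 kN.
Block shear: shear path 2×[42+2×79] = 2×200 mm, A_gv = 6400, A_nv = 2×(200 − 2.5×26)×16 = 4320 mm²; tension across gage: (73 − 1×26)×16 = 752 mm². R_n = min(0.6×450×4320, 0.6×345×6400) + 1.0×450×752 = min(1166.4, 1324.8) + 338.4 = 1504.8 kN. φR_n = 0.75 × 1504.8 = 1128.6 kN.
Tension yield (gross): A_g = 249×16 = 3984 mm². φR_n = 0.90 × 345 × 3984 = 1237.0 kN.
Governing: min(1980.9, 1529.3, 1128.6, 1237.0) = 1128.6 kN → block shear.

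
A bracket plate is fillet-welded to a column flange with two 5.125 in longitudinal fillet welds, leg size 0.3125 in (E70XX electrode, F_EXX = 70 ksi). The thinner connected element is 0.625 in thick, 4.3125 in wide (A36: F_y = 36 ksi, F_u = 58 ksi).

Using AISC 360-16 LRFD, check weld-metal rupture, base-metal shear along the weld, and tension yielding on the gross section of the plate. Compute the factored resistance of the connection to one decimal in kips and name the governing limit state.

71.3 kips (weld metal governs)

Weld metal: throat = 0.707×0.3125 = 0.22094 in, L = 2×5.125 = 10.25 in. φR_n = 0.75 × 0.6 × 70 × 0.22094 × 10.25 = 71.3 kips.
Base metal shear (0.625 in plate): yield φR_n = 1.0×0.6×36×0.625×10.25 = 138.4 kips; rupture φR_n = 0.75×0.6×58×0.625×10.25 = 167.2 kips; take 138.4 kips (yield).
Tension yield (gross): A_g = 4.3125×0.625 = 2.6953 in². φR_n = 0.90 × 36 × 2.6953 = 87.3 kips.
Governing: min(71.3, 138.4, 87.3) = 71.3 kips → weld metal.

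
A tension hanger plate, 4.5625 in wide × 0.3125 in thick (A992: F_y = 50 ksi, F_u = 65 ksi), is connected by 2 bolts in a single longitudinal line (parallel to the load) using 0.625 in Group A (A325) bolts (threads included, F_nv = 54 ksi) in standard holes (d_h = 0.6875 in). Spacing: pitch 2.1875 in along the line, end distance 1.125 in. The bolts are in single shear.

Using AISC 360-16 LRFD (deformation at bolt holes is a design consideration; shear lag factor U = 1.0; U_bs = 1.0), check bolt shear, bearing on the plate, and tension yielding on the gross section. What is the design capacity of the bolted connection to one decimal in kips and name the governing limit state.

24.9 kips (bolt shear governs)

Bolt shear: A_b = π(0.625)²/4 = 0.3068 in². φR_n = 0.75 × 54 × 0.3068 × 2 × 1 = 24.9 kips.
Bearing (0.3125 in plate, F_u = 65 ksi): end bolts L_c = 1.125 − 0.6875/2 = 0.78125, R_n = min(1.2×0.78125×0.3125×65, 2.4×0.625×0.3125×65) = 19.043 kips/bolt; interior L_c = 2.1875 − 0.6875 = 1.5, R_n = 30.469 kips/bolt. φR_n = 0.75 × (1×19.043 + 1×30.469) = 37.1 kips.
Tension yield (gross): A_g = 4.5625×0.3125 = 1.4258 in². φR_n = 0.90 × 50 × 1.4258 = 64.2 kips.
Governing: min(24.9, 37.1, 64.2) = 24.9 kips → bolt shear.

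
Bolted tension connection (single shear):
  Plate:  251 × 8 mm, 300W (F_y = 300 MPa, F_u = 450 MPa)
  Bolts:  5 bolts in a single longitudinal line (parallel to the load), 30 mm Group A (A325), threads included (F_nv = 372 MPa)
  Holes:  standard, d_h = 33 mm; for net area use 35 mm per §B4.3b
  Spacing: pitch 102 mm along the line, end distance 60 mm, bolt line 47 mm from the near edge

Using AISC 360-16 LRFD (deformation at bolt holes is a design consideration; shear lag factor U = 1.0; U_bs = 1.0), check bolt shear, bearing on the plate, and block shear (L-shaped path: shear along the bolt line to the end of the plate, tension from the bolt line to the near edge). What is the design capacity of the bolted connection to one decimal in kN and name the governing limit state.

582.7 kN (block shear governs)

Bolt shear: A_b = π(30)²/4 = 706.86 mm². φR_n = 0.75 × 372 × 706.86 × 5 × 1 = 986.1 kN.
Bearing (8 mm plate, F_u = 450 MPa): end bolts L_c = 60 − 33/2 = 43.5, R_n = min(1.2×43.5×8×450, 2.4×30×8×450) = 187.92 kN/bolt; interior L_c = 102 − 33 = 69, R_n = 259.2 kN/bolt. φR_n = 0.75 × (1×187.92 + 4×259.2) = 918.5 kN.
Block shear: shear path 1×[60+4×102] = 1×468 mm, A_gv = 3744, A_nv = 1×(468 − 4.5×35)×8 = 2484 mm²; tension to near edge: (47 − 0.5×35)×8 = 236 mm². R_n = min(0.6×450×2484, 0.6×300×3744) + 1.0×450×236 = min(670.68, 673.92) + 106.2 = 776.88 kN. φR_n = 0.75 × 776.88 = 582.7 kN.
Governing: min(986.1, 918.5, 582.7) = 582.7 kN → block shear.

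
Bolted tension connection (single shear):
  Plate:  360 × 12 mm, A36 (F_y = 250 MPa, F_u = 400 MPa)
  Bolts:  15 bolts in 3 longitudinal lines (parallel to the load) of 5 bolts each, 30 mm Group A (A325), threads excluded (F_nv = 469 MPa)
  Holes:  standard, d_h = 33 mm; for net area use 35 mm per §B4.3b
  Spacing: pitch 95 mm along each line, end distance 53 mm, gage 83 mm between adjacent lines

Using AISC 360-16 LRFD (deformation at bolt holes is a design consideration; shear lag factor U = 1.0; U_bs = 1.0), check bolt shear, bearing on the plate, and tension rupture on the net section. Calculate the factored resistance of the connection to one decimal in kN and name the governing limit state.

Bolt shear: A_b = π(30)²/4 = 706.86 mm². φR_n = 0.75 × 469 × 706.86 × 15 × 1 = 3729.6 kN.
Bearing (12 mm plate, F_u = 400 MPa): end bolts L_c = 53 − 33/2 = 36.5, R_n = min(1.2×36.5×12×400, 2.4×30×12×400) = 210.24 kN/bolt; interior L_c = 95 − 33 = 62, R_n = 345.6 kN/bolt. φR_n = 0.75 × (3×210.24 + 12×345.6) = 3583.4 kN.
Tension rupture (net): A_n = (360 − 3×35)×12 = 3060 mm² (U = 1.0, A_e = A_n). φR_n = 0.75 × 400 × 3060 = 918.0 kN.
Governing: min(3729.6, 3583.4, 918.0) = 918.0 kN → net-section rupture.

918.0 kN (net-section rupture governs)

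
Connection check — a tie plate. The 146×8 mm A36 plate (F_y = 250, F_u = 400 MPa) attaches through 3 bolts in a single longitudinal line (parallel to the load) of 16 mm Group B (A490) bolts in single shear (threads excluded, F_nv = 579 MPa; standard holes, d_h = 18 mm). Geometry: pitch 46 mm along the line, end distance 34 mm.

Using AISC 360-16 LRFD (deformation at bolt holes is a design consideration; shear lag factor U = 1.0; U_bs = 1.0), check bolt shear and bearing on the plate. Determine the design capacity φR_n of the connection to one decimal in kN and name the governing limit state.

Bolt shear: A_b = π(16)²/4 = 201.06 mm². φR_n = 0.75 × 579 × 201.06 × 3 × 1 = 261.9 kN.
Bearing (8 mm plate, F_u = 400 MPa): end bolts L_c = 34 − 18/2 = 25, R_n = min(1.2×25×8×400, 2.4×16×8×400) = 96 kN/bolt; interior L_c = 46 − 18 = 28, R_n = 107.52 kN/bolt. φR_n = 0.75 × (1×96 + 2×107.52) = 233.3 kN.
Governing: min(261.9, 233.3) = 233.3 kN → bearing.

233.3 kN (bearing governs)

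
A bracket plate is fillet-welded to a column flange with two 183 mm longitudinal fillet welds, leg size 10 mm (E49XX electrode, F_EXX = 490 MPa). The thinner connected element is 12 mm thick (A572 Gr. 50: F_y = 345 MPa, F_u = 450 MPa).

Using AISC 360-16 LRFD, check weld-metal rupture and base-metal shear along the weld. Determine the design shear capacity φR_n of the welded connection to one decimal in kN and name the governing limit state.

Weld metal: throat = 0.707×10 = 7.07 mm, L = 2×183 = 366 mm. φR_n = 0.75 × 0.6 × 490 × 7.07 × 366 = 570.6 kN.
Base metal shear (12 mm plate): yield φR_n = 1.0×0.6×345×12×366 = 909.1 kN; rupture φR_n = 0.75×0.6×450×12×366 = 889.4 kN; take 889.4 kN (rupture).
Governing: min(570.6, 889.4) = 570.6 kN → weld metal.

570.6 kN (weld metal governs)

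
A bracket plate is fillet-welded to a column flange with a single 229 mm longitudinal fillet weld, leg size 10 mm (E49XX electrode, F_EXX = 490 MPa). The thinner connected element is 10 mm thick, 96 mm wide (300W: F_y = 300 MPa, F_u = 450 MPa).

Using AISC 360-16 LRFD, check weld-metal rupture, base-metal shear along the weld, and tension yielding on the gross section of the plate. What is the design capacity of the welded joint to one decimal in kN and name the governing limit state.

259.2 kN (gross-section yield governs)

Weld metal: throat = 0.707×10 = 7.07 mm, L = 229 mm. φR_n = 0.75 × 0.6 × 490 × 7.07 × 229 = 357.0 kN.
Base metal shear (10 mm plate): yield φR_n = 1.0×0.6×300×10×229 = 412.2 kN; rupture φR_n = 0.75×0.6×450×10×229 = 463.7 kN; take 412.2 kN (yield).
Tension yield (gross): A_g = 96×10 = 960 mm². φR_n = 0.90 × 300 × 960 = 259.2 kN.
Governing: min(357.0, 412.2, 259.2) = 259.2 kN → gross-section yield.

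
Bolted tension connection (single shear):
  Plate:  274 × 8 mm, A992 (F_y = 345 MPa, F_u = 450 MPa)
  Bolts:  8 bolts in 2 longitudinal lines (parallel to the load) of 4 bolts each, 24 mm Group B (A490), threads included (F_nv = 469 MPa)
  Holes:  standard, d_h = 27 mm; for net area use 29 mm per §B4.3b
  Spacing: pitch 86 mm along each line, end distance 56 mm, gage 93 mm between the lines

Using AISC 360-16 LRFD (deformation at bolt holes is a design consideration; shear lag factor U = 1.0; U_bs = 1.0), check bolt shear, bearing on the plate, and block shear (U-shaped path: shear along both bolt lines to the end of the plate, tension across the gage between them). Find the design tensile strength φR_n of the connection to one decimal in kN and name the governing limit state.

Bolt shear: A_b = π(24)²/4 = 452.39 mm². φR_n = 0.75 × 469 × 452.39 × 8 × 1 = 1273.0 kN.
Bearing (8 mm plate, F_u = 450 MPa): end bolts L_c = 56 − 27/2 = 42.5, R_n = min(1.2×42.5×8×450, 2.4×24×8×450) = 183.6 kN/bolt; interior L_c = 86 − 27 = 59, R_n = 207.36 kN/bolt. φR_n = 0.75 × (2×183.6 + 6×207.36) = 1208.5 kN.
Block shear: shear path 2×[56+3×86] = 2×314 mm, A_gv = 5024, A_nv = 2×(314 − 3.5×29)×8 = 3400 mm²; tension across gage: (93 − 1×29)×8 = 512 mm². R_n = min(0.6×450×3400, 0.6×345×5024) + 1.0×450×512 = min(918, 1040) + 230.4 = 1148.4 kN. φR_n = 0.75 × 1148.4 = 861.3 kN.
Governing: min(1273.0, 1208.5, 861.3) = 861.3 kN → block shear.

861.3 kN (block shear governs)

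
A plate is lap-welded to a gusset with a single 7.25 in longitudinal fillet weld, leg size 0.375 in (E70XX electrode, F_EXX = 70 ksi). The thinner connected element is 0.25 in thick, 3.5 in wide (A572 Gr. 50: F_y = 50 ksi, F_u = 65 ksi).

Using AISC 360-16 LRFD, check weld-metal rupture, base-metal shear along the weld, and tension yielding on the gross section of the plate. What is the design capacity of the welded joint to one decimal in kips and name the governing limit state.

39.4 kips (gross-section yield governs)

Weld metal: throat = 0.707×0.375 = 0.26513 in, L = 7.25 in. φR_n = 0.75 × 0.6 × 70 × 0.26513 × 7.25 = 60.5 kips.
Base metal shear (0.25 in plate): yield φR_n = 1.0×0.6×50×0.25×7.25 = 54.4 kips; rupture φR_n = 0.75×0.6×65×0.25×7.25 = 53.0 kips; take 53.0 kips (rupture).
Tension yield (gross): A_g = 3.5×0.25 = 0.875 in². φR_n = 0.90 × 50 × 0.875 = 39.4 kips.
Governing: min(60.5, 53.0, 39.4) = 39.4 kips → gross-section yield.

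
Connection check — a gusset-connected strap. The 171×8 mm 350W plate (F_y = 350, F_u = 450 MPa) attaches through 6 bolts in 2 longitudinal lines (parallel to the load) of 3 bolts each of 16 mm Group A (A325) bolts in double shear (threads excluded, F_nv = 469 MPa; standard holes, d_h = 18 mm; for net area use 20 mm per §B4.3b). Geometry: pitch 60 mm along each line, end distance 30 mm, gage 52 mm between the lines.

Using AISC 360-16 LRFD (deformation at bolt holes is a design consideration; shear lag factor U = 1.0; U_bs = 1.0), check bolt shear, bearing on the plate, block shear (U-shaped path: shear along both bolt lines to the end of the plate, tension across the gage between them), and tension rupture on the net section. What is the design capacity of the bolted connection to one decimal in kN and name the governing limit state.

Bolt shear: A_b = π(16)²/4 = 201.06 mm². φR_n = 0.75 × 469 × 201.06 × 6 × 2 = 848.7 kN.
Bearing (8 mm plate, F_u = 450 MPa): end bolts L_c = 30 − 18/2 = 21, R_n = min(1.2×21×8×450, 2.4×16×8×450) = 90.72 kN/bolt; interior L_c = 60 − 18 = 42, R_n = 138.24 kN/bolt. φR_n = 0.75 × (2×90.72 + 4×138.24) = 550.8 kN.
Block shear: shear path 2×[30+2×60] = 2×150 mm, A_gv = 2400, A_nv = 2×(150 − 2.5×20)×8 = 1600 mm²; tension across gage: (52 − 1×20)×8 = 256 mm². R_n = min(0.6×450×1600, 0.6×350×2400) + 1.0×450×256 = min(432, 504) + 115.2 = 547.2 kN. φR_n = 0.75 × 547.2 = 410.4 kN.
Tension rupture (net): A_n = (171 − 2×20)×8 = 1048 mm² (U = 1.0, A_e = A_n). φR_n = 0.75 × 450 × 1048 = 353.7 kN.
Governing: min(848.7, 550.8, 410.4, 353.7) = 353.7 kN → net-section rupture.

353.7 kN (net-section rupture governs)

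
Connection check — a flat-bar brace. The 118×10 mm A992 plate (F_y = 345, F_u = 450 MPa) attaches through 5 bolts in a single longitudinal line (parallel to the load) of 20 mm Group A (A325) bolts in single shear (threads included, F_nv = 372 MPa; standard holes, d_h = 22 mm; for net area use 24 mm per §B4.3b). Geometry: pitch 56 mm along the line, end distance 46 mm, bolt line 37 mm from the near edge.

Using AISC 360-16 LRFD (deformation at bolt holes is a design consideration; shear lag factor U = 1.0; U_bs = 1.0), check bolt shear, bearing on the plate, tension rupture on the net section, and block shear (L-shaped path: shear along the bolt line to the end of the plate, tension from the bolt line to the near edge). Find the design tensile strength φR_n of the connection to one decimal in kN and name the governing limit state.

317.3 kN (net-section rupture governs)

Bolt shear: A_b = π(20)²/4 = 314.16 mm². φR_n = 0.75 × 372 × 314.16 × 5 × 1 = 438.3 kN.
Bearing (10 mm plate, F_u = 450 MPa): end bolts L_c = 46 − 22/2 = 35, R_n = min(1.2×35×10×450, 2.4×20×10×450) = 189 kN/bolt; interior L_c = 56 − 22 = 34, R_n = 183.6 kN/bolt. φR_n = 0.75 × (1×189 + 4×183.6) = 692.6 kN.
Tension rupture (net): A_n = (118 − 1×24)×10 = 940 mm² (U = 1.0, A_e = A_n). φR_n = 0.75 × 450 × 940 = 317.3 kN.
Block shear: shear path 1×[46+4×56] = 1×270 mm, A_gv = 2700, A_nv = 1×(270 − 4.5×24)×10 = 1620 mm²; tension to near edge: (37 − 0.5×24)×10 = 250 mm². R_n = min(0.6×450×1620, 0.6×345×2700) + 1.0×450×250 = min(437.4, 558.9) + 112.5 = 549.9 kN. φR_n = 0.75 × 549.9 = 412.4 kN.
Governing: min(438.3, 692.6, 317.3, 412.4) = 317.3 kN → net-section rupture.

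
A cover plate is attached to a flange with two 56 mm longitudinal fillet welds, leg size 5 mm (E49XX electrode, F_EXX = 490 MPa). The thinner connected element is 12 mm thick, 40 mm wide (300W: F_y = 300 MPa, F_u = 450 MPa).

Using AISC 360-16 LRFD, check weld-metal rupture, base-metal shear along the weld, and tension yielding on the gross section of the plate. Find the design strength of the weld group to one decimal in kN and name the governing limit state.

Weld metal: throat = 0.707×5 = 3.535 mm, L = 2×56 = 112 mm. φR_n = 0.75 × 0.6 × 490 × 3.535 × 112 = 87.3 kN.
Base metal shear (12 mm plate): yield φR_n = 1.0×0.6×300×12×112 = 241.9 kN; rupture φR_n = 0.75×0.6×450×12×112 = 272.2 kN; take 241.9 kN (yield).
Tension yield (gross): A_g = 40×12 = 480 mm². φR_n = 0.90 × 300 × 480 = 129.6 kN.
Governing: min(87.3, 241.9, 129.6) = 87.3 kN → weld metal.

87.3 kN (weld metal governs)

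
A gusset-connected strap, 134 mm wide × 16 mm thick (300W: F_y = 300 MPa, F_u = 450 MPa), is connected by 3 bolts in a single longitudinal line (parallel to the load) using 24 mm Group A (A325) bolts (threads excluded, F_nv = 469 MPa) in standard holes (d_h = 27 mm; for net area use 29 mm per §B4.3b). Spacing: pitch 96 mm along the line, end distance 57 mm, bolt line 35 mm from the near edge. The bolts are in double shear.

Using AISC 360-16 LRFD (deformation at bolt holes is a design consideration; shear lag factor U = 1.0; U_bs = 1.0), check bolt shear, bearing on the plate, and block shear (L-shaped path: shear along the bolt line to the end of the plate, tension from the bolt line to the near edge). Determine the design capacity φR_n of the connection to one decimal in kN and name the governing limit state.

648.5 kN (block shear governs)

Bolt shear: A_b = π(24)²/4 = 452.39 mm². φR_n = 0.75 × 469 × 452.39 × 3 × 2 = 954.8 kN.
Bearing (16 mm plate, F_u = 450 MPa): end bolts L_c = 57 − 27/2 = 43.5, R_n = min(1.2×43.5×16×450, 2.4×24×16×450) = 375.84 kN/bolt; interior L_c = 96 − 27 = 69, R_n = 414.72 kN/bolt. φR_n = 0.75 × (1×375.84 + 2×414.72) = 904.0 kN.
Block shear: shear path 1×[57+2×96] = 1×249 mm, A_gv = 3984, A_nv = 1×(249 − 2.5×29)×16 = 2824 mm²; tension to near edge: (35 − 0.5×29)×16 = 328 mm². R_n = min(0.6×450×2824, 0.6×300×3984) + 1.0×450×328 = min(762.48, 717.12) + 147.6 = 864.72 kN. φR_n = 0.75 × 864.72 = 648.5 kN.
Governing: min(954.8, 904.0, 648.5) = 648.5 kN → block shear.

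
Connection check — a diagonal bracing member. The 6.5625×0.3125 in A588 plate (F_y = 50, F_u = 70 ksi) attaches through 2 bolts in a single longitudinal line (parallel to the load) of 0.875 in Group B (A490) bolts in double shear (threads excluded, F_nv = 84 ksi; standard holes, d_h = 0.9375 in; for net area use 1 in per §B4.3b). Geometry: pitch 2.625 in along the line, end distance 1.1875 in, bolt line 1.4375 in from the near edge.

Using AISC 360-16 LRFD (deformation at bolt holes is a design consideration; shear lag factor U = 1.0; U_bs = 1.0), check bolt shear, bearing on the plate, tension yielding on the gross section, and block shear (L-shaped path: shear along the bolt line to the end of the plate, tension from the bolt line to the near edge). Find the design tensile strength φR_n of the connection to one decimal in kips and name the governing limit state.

Bolt shear: A_b = π(0.875)²/4 = 0.60132 in². φR_n = 0.75 × 84 × 0.60132 × 2 × 2 = 151.5 kips.
Bearing (0.3125 in plate, F_u = 70 ksi): end bolts L_c = 1.1875 − 0.9375/2 = 0.71875, R_n = min(1.2×0.71875×0.3125×70, 2.4×0.875×0.3125×70) = 18.867 kips/bolt; interior L_c = 2.625 − 0.9375 = 1.6875, R_n = 44.297 kips/bolt. φR_n = 0.75 × (1×18.867 + 1×44.297) = 47.4 kips.
Tension yield (gross): A_g = 6.5625×0.3125 = 2.0508 in². φR_n = 0.90 × 50 × 2.0508 = 92.3 kips.
Block shear: shear path 1×[1.1875+1×2.625] = 1×3.8125 in, A_gv = 1.1914, A_nv = 1×(3.8125 − 1.5×1)×0.3125 = 0.72266 in²; tension to near edge: (1.4375 − 0.5×1)×0.3125 = 0.29297 in². R_n = min(0.6×70×0.72266, 0.6×50×1.1914) + 1.0×70×0.29297 = min(30.352, 35.742) + 20.508 = 50.86 kips. φR_n = 0.75 × 50.86 = 38.1 kips.
Governing: min(151.5, 47.4, 92.3, 38.1) = 38.1 kips → block shear.

38.1 kips (block shear governs)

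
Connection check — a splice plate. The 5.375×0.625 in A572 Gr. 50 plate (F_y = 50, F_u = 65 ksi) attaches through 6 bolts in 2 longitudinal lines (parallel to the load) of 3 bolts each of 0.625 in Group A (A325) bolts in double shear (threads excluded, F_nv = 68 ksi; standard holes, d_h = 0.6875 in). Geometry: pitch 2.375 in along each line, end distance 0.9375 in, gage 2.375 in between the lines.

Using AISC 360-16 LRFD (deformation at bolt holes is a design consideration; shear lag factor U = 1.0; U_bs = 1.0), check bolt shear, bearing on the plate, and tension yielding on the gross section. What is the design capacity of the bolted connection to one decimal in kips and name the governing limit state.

151.2 kips (gross-section yield governs)

Bolt shear: A_b = π(0.625)²/4 = 0.3068 in². φR_n = 0.75 × 68 × 0.3068 × 6 × 2 = 187.8 kips.
Bearing (0.625 in plate, F_u = 65 ksi): end bolts L_c = 0.9375 − 0.6875/2 = 0.59375, R_n = min(1.2×0.59375×0.625×65, 2.4×0.625×0.625×65) = 28.945 kips/bolt; interior L_c = 2.375 − 0.6875 = 1.6875, R_n = 60.938 kips/bolt. φR_n = 0.75 × (2×28.945 + 4×60.938) = 226.2 kips.
Tension yield (gross): A_g = 5.375×0.625 = 3.3594 in². φR_n = 0.90 × 50 × 3.3594 = 151.2 kips.
Governing: min(187.8, 226.2, 151.2) = 151.2 kips → gross-section yield.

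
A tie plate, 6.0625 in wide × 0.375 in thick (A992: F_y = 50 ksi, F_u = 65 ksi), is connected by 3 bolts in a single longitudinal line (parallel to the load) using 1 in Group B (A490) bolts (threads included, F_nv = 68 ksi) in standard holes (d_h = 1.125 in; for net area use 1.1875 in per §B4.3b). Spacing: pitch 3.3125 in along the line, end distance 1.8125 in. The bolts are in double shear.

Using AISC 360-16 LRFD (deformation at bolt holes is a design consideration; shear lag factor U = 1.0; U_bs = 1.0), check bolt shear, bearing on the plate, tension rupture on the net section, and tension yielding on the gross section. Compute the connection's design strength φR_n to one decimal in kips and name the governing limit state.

89.1 kips (net-section rupture governs)

Bolt shear: A_b = π(1)²/4 = 0.7854 in². φR_n = 0.75 × 68 × 0.7854 × 3 × 2 = 240.3 kips.
Bearing (0.375 in plate, F_u = 65 ksi): end bolts L_c = 1.8125 − 1.125/2 = 1.25, R_n = min(1.2×1.25×0.375×65, 2.4×1×0.375×65) = 36.563 kips/bolt; interior L_c = 3.3125 − 1.125 = 2.1875, R_n = 58.5 kips/bolt. φR_n = 0.75 × (1×36.563 + 2×58.5) = 115.2 kips.
Tension rupture (net): A_n = (6.0625 − 1×1.1875)×0.375 = 1.8281 in² (U = 1.0, A_e = A_n). φR_n = 0.75 × 65 × 1.8281 = 89.1 kips.
Tension yield (gross): A_g = 6.0625×0.375 = 2.2734 in². φR_n = 0.90 × 50 × 2.2734 = 102.3 kips.
Governing: min(240.3, 115.2, 89.1, 102.3) = 89.1 kips → net-section rupture.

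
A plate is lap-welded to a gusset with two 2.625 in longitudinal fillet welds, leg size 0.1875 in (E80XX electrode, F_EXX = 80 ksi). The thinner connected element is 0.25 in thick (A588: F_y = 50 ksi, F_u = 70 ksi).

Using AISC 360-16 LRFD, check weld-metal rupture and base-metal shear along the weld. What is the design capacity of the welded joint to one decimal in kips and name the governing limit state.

25.1 kips (weld metal governs)

Weld metal: throat = 0.707×0.1875 = 0.13256 in, L = 2×2.625 = 5.25 in. φR_n = 0.75 × 0.6 × 80 × 0.13256 × 5.25 = 25.1 kips.
Base metal shear (0.25 in plate): yield φR_n = 1.0×0.6×50×0.25×5.25 = 39.4 kips; rupture φR_n = 0.75×0.6×70×0.25×5.25 = 41.3 kips; take 39.4 kips (yield).
Governing: min(25.1, 39.4) = 25.1 kips → weld metal.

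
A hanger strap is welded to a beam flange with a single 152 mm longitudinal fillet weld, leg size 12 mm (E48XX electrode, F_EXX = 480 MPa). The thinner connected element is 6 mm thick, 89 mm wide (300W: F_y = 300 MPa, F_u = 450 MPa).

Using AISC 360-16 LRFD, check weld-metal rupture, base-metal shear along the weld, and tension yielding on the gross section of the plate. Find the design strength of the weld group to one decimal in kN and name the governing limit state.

Weld metal: throat = 0.707×12 = 8.484 mm, L = 152 mm. φR_n = 0.75 × 0.6 × 480 × 8.484 × 152 = 278.5 kN.
Base metal shear (6 mm plate): yield φR_n = 1.0×0.6×300×6×152 = 164.2 kN; rupture φR_n = 0.75×0.6×450×6×152 = 184.7 kN; take 164.2 kN (yield).
Tension yield (gross): A_g = 89×6 = 534 mm². φR_n = 0.90 × 300 × 534 = 144.2 kN.
Governing: min(278.5, 164.2, 144.2) = 144.2 kN → gross-section yield.

144.2 kN (gross-section yield governs)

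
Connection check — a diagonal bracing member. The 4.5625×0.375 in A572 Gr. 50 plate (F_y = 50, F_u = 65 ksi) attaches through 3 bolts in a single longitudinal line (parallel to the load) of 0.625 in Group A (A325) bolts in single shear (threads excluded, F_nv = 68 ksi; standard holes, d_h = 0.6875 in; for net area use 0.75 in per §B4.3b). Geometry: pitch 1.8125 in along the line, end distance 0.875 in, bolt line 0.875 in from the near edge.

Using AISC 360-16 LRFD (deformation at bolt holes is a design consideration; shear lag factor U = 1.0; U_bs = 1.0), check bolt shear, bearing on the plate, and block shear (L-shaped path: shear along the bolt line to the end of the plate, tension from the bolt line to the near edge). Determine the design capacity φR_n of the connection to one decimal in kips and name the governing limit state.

Bolt shear: A_b = π(0.625)²/4 = 0.3068 in². φR_n = 0.75 × 68 × 0.3068 × 3 × 1 = 46.9 kips.
Bearing (0.375 in plate, F_u = 65 ksi): end bolts L_c = 0.875 − 0.6875/2 = 0.53125, R_n = min(1.2×0.53125×0.375×65, 2.4×0.625×0.375×65) = 15.539 kips/bolt; interior L_c = 1.8125 − 0.6875 = 1.125, R_n = 32.906 kips/bolt. φR_n = 0.75 × (1×15.539 + 2×32.906) = 61.0 kips.
Block shear: shear path 1×[0.875+2×1.8125] = 1×4.5 in, A_gv = 1.6875, A_nv = 1×(4.5 − 2.5×0.75)×0.375 = 0.98438 in²; tension to near edge: (0.875 − 0.5×0.75)×0.375 = 0.1875 in². R_n = min(0.6×65×0.98438, 0.6×50×1.6875) + 1.0×65×0.1875 = min(38.391, 50.625) + 12.188 = 50.579 kips. φR_n = 0.75 × 50.579 = 37.9 kips.
Governing: min(46.9, 61.0, 37.9) = 37.9 kips → block shear.

37.9 kips (block shear governs)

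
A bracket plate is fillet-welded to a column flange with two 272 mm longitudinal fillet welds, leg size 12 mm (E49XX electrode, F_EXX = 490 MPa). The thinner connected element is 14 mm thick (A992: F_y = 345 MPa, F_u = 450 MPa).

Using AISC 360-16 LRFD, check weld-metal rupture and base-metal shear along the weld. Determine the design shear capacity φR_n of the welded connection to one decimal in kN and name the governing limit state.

Weld metal: throat = 0.707×12 = 8.484 mm, L = 2×272 = 544 mm. φR_n = 0.75 × 0.6 × 490 × 8.484 × 544 = 1017.7 kN.
Base metal shear (14 mm plate): yield φR_n = 1.0×0.6×345×14×544 = 1576.5 kN; rupture φR_n = 0.75×0.6×450×14×544 = 1542.2 kN; take 1542.2 kN (rupture).
Governing: min(1017.7, 1542.2) = 1017.7 kN → weld metal.

1017.7 kN (weld metal governs)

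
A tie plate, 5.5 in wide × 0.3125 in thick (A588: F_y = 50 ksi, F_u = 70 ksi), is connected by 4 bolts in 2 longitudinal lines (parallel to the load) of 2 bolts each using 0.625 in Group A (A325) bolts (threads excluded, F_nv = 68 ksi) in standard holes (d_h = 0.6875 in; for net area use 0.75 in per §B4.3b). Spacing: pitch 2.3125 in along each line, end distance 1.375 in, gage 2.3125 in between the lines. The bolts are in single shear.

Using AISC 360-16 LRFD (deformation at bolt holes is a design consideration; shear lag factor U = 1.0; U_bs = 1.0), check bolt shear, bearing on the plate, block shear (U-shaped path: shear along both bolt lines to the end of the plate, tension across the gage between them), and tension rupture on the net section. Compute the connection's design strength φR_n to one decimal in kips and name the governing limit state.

Bolt shear: A_b = π(0.625)²/4 = 0.3068 in². φR_n = 0.75 × 68 × 0.3068 × 4 × 1 = 62.6 kips.
Bearing (0.3125 in plate, F_u = 70 ksi): end bolts L_c = 1.375 − 0.6875/2 = 1.03125, R_n = min(1.2×1.03125×0.3125×70, 2.4×0.625×0.3125×70) = 27.07 kips/bolt; interior L_c = 2.3125 − 0.6875 = 1.625, R_n = 32.813 kips/bolt. φR_n = 0.75 × (2×27.07 + 2×32.813) = 89.8 kips.
Block shear: shear path 2×[1.375+1×2.3125] = 2×3.6875 in, A_gv = 2.3047, A_nv = 2×(3.6875 − 1.5×0.75)×0.3125 = 1.6016 in²; tension across gage: (2.3125 − 1×0.75)×0.3125 = 0.48828 in². R_n = min(0.6×70×1.6016, 0.6×50×2.3047) + 1.0×70×0.48828 = min(67.267, 69.141) + 34.18 = 101.45 kips. φR_n = 0.75 × 101.45 = 76.1 kips.
Tension rupture (net): A_n = (5.5 − 2×0.75)×0.3125 = 1.25 in² (U = 1.0, A_e = A_n). φR_n = 0.75 × 70 × 1.25 = 65.6 kips.
Governing: min(62.6, 89.8, 76.1, 65.6) = 62.6 kips → bolt shear.

62.6 kips (bolt shear governs)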